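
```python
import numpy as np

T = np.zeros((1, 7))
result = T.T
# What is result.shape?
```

(7, 1)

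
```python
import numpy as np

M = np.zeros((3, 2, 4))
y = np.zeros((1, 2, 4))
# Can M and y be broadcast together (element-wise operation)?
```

Yes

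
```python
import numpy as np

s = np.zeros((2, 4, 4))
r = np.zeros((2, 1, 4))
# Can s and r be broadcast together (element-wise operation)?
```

Yes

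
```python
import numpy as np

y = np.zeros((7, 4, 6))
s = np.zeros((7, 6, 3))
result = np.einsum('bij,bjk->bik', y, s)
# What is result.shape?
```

(7, 4, 3)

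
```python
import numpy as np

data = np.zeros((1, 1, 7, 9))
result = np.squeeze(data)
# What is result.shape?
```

(7, 9)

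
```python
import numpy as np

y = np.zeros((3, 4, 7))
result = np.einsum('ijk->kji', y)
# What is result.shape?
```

(7, 4, 3)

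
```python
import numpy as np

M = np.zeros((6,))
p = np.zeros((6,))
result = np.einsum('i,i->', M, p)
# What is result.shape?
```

()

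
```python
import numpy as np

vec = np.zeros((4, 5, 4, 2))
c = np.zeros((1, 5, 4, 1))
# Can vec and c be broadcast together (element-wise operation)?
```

Yes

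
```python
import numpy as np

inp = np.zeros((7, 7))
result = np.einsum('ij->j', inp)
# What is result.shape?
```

(7,)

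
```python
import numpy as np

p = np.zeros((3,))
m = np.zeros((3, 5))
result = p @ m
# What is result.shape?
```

(5,)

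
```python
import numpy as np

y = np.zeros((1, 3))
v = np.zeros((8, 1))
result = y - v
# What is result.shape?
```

(8, 3)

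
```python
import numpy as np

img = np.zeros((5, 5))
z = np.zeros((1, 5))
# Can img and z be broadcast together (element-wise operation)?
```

Yes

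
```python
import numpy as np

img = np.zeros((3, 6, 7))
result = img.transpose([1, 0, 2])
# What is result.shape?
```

(6, 3, 7)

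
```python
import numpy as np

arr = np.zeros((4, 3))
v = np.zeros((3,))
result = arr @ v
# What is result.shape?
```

(4,)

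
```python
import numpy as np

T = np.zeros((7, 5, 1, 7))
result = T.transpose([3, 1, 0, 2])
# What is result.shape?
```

(7, 5, 7, 1)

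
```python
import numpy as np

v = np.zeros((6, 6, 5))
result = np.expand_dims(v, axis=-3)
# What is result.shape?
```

(6, 1, 6, 5)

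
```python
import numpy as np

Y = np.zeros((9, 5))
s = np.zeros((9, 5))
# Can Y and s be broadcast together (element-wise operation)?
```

Yes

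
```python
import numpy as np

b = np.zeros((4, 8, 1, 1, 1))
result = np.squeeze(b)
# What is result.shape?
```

(4, 8)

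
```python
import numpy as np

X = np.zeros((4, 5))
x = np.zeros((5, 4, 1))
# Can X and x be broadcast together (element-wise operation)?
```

Yes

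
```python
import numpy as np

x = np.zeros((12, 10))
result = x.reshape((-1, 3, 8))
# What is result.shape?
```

(5, 3, 8)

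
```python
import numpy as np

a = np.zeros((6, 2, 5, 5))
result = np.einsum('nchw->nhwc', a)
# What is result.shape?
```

(6, 5, 5, 2)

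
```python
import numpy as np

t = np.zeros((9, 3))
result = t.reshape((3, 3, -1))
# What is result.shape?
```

(3, 3, 3)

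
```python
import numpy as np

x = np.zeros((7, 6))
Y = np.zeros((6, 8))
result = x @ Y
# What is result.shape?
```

(7, 8)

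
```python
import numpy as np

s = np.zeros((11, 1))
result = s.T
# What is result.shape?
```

(1, 11)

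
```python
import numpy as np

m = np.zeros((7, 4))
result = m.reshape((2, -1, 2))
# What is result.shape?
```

(2, 7, 2)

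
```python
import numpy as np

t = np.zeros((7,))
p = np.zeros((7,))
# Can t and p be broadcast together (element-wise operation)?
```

Yes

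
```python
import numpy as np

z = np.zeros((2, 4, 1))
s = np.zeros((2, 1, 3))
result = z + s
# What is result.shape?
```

(2, 4, 3)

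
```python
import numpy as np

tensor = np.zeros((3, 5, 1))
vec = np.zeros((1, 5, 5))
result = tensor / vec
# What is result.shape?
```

(3, 5, 5)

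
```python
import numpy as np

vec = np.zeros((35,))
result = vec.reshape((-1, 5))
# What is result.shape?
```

(7, 5)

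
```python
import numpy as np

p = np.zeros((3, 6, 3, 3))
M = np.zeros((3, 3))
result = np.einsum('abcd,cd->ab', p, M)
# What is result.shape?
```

(3, 6)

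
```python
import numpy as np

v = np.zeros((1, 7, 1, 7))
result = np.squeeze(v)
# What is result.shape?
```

(7, 7)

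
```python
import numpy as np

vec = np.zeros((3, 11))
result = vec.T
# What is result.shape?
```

(11, 3)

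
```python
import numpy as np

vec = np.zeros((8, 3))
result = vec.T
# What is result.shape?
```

(3, 8)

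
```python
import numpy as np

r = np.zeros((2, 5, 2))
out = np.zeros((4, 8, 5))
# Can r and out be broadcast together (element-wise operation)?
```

No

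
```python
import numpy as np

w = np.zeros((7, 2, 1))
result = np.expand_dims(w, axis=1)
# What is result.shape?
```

(7, 1, 2, 1)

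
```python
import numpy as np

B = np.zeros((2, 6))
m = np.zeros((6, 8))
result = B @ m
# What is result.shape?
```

(2, 8)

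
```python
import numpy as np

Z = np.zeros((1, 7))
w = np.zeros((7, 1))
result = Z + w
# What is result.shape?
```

(7, 7)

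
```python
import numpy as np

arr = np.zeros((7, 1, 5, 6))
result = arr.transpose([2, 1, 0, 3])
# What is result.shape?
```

(5, 1, 7, 6)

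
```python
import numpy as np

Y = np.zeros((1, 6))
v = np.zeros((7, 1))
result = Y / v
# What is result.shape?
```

(7, 6)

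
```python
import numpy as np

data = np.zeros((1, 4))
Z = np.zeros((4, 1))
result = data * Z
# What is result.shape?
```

(4, 4)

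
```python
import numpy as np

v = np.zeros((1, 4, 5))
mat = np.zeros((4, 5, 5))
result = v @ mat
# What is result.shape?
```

(4, 4, 5)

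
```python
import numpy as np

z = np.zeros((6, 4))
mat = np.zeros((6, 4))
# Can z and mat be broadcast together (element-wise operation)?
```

Yes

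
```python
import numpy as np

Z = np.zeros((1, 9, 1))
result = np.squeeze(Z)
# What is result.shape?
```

(9,)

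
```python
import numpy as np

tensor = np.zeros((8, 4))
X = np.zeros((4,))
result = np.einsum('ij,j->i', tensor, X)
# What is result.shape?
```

(8,)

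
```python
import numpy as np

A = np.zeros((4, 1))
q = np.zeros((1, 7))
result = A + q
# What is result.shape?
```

(4, 7)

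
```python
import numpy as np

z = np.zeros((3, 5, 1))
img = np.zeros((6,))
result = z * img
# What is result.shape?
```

(3, 5, 6)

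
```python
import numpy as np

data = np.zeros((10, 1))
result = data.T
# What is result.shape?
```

(1, 10)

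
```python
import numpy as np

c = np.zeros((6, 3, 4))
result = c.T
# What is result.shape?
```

(4, 3, 6)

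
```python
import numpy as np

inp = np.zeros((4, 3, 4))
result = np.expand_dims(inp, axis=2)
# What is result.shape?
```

(4, 3, 1, 4)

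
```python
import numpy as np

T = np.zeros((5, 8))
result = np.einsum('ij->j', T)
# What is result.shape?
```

(8,)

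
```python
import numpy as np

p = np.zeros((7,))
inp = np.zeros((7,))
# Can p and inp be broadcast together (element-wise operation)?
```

Yes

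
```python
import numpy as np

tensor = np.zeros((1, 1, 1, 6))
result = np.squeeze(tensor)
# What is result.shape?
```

(6,)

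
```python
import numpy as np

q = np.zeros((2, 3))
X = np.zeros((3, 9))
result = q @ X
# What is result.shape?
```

(2, 9)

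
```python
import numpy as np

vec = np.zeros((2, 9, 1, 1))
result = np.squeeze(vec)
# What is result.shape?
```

(2, 9)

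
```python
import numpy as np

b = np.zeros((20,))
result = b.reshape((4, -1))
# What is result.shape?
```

(4, 5)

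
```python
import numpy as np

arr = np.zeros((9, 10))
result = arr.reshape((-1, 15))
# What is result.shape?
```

(6, 15)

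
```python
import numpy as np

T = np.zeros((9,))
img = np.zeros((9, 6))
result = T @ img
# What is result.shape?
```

(6,)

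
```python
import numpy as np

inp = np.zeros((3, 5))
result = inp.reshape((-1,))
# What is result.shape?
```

(15,)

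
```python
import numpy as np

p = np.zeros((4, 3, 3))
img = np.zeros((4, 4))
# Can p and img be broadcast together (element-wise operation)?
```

No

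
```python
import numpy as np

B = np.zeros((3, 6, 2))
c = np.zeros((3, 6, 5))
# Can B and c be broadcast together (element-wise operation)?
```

No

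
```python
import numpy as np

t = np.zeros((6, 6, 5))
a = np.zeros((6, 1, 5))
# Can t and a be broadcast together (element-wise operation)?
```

Yes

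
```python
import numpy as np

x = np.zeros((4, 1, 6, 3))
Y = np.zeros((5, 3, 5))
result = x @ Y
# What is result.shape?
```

(4, 5, 6, 5)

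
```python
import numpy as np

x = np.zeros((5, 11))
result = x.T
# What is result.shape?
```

(11, 5)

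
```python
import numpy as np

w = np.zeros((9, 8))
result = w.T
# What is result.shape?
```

(8, 9)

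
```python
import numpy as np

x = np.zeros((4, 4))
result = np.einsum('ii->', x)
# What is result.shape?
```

()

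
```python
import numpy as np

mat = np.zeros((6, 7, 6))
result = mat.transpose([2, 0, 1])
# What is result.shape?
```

(6, 6, 7)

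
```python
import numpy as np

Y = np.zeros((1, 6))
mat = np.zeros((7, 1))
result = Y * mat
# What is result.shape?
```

(7, 6)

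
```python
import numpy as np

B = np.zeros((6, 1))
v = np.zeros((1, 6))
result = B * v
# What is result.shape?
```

(6, 6)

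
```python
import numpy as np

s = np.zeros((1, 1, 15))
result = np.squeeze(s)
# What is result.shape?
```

(15,)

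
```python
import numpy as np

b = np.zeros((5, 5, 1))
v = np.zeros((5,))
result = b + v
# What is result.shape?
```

(5, 5, 5)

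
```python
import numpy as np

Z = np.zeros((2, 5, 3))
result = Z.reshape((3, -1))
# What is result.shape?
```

(3, 10)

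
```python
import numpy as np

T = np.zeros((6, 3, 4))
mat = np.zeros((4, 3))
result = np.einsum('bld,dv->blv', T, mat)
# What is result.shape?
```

(6, 3, 3)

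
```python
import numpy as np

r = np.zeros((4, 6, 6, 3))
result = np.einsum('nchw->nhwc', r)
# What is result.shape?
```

(4, 6, 3, 6)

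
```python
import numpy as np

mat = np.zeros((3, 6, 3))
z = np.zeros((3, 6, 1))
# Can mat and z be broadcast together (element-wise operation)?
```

Yes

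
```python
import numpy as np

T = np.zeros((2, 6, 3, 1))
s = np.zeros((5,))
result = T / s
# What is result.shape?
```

(2, 6, 3, 5)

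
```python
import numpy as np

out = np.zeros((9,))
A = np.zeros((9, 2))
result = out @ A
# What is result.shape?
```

(2,)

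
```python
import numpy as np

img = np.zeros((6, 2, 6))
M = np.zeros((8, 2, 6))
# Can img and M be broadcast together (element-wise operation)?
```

No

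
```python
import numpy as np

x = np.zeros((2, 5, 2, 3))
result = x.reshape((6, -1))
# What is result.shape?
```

(6, 10)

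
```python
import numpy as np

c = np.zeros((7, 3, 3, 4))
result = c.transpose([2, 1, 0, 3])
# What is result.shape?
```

(3, 3, 7, 4)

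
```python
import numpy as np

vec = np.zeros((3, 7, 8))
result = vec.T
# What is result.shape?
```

(8, 7, 3)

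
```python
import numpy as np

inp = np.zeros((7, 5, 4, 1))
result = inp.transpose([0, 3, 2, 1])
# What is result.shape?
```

(7, 1, 4, 5)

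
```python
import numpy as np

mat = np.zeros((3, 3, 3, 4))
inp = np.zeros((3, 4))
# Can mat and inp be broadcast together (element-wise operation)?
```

Yes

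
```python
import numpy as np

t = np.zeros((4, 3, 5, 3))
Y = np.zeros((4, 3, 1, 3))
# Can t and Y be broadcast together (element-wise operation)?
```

Yes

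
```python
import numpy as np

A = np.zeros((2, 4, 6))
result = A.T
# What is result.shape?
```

(6, 4, 2)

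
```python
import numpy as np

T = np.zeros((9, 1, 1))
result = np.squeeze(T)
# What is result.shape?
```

(9,)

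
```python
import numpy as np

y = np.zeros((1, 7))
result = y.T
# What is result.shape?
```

(7, 1)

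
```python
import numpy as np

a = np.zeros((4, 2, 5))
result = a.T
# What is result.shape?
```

(5, 2, 4)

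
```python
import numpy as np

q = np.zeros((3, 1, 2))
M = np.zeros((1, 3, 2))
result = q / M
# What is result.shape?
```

(3, 3, 2)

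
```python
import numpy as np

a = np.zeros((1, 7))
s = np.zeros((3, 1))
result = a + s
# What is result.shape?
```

(3, 7)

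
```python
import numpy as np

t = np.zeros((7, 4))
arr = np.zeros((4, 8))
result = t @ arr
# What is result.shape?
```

(7, 8)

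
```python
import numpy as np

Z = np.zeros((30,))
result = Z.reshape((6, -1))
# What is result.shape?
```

(6, 5)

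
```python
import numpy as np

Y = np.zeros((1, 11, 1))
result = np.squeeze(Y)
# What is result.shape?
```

(11,)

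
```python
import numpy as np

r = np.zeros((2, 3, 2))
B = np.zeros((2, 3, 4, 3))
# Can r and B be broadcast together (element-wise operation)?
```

No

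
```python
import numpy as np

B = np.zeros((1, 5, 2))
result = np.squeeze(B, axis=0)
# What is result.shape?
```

(5, 2)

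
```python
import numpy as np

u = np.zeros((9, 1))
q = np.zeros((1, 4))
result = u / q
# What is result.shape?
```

(9, 4)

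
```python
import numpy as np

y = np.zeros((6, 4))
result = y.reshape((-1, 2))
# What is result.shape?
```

(12, 2)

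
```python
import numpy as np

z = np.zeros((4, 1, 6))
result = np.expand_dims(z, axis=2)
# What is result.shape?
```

(4, 1, 1, 6)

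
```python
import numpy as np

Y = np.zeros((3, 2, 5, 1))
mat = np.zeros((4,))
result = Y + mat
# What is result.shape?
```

(3, 2, 5, 4)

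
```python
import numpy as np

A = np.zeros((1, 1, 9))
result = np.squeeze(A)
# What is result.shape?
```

(9,)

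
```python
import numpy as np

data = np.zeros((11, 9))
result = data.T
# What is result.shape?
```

(9, 11)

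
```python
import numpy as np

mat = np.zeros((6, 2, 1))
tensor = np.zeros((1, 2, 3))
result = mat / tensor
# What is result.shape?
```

(6, 2, 3)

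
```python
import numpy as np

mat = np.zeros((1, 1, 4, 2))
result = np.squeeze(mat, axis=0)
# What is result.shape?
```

(1, 4, 2)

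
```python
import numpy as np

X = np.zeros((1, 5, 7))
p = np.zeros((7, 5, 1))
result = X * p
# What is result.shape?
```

(7, 5, 7)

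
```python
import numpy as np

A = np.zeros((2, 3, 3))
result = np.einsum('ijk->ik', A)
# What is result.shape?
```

(2, 3)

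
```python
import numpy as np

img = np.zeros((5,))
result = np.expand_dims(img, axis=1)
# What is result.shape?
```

(5, 1)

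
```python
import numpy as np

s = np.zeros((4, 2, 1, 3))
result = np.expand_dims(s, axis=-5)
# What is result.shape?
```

(1, 4, 2, 1, 3)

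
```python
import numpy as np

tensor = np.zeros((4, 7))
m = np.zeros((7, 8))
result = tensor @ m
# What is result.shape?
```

(4, 8)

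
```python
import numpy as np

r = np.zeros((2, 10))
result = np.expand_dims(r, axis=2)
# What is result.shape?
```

(2, 10, 1)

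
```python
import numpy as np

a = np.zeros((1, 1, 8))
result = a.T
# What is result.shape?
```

(8, 1, 1)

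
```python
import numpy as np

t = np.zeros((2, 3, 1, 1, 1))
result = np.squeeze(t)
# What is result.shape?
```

(2, 3)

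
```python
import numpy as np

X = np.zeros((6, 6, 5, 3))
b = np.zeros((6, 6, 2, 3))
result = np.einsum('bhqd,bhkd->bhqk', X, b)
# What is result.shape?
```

(6, 6, 5, 2)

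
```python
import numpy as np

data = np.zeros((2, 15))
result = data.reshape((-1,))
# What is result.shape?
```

(30,)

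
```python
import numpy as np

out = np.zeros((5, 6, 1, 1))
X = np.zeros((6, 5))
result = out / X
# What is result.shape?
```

(5, 6, 6, 5)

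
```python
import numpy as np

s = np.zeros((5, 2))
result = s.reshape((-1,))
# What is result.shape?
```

(10,)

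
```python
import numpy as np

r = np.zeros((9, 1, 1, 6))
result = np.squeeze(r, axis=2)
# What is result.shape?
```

(9, 1, 6)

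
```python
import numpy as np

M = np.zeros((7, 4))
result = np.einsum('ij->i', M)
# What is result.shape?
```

(7,)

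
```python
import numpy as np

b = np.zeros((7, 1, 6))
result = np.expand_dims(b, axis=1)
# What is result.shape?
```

(7, 1, 1, 6)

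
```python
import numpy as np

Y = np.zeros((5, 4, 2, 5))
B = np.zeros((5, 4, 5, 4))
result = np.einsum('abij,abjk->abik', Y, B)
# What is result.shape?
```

(5, 4, 2, 4)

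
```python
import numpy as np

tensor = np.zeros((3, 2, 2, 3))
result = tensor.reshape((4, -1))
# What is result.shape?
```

(4, 9)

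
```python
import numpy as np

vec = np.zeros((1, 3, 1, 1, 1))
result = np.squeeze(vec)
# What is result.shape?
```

(3,)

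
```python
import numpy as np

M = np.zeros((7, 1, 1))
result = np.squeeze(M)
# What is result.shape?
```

(7,)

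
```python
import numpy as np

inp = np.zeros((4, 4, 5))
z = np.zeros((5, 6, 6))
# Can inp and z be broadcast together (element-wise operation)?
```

No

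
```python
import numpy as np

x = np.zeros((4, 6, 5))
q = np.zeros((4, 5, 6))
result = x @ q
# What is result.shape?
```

(4, 6, 6)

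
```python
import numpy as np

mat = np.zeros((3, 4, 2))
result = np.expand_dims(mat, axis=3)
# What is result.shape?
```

(3, 4, 2, 1)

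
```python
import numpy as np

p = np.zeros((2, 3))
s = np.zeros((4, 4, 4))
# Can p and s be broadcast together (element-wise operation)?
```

No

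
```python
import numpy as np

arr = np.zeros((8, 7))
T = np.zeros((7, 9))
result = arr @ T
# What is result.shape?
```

(8, 9)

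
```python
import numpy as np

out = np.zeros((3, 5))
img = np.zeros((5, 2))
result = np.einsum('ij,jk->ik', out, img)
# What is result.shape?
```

(3, 2)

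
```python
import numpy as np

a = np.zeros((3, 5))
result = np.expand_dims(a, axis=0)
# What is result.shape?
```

(1, 3, 5)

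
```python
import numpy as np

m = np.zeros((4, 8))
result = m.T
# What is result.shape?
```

(8, 4)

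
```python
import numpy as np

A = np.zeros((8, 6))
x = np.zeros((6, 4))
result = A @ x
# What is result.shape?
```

(8, 4)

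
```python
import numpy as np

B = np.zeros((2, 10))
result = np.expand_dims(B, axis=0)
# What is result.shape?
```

(1, 2, 10)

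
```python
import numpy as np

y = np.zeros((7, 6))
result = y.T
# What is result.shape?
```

(6, 7)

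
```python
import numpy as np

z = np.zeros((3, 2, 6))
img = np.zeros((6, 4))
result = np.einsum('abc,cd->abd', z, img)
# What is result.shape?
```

(3, 2, 4)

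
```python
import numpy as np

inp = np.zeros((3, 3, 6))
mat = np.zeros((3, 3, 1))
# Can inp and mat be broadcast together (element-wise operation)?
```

Yes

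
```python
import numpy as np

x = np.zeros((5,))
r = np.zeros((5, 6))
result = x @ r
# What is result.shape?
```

(6,)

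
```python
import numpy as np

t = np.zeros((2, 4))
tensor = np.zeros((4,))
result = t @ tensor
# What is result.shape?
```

(2,)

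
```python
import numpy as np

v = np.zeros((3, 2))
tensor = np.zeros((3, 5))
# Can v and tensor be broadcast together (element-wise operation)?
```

No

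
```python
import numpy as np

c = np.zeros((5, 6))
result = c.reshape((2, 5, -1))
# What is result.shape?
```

(2, 5, 3)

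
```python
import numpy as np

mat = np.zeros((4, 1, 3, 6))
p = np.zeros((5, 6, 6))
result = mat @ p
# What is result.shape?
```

(4, 5, 3, 6)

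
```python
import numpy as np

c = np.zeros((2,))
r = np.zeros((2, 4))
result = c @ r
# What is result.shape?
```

(4,)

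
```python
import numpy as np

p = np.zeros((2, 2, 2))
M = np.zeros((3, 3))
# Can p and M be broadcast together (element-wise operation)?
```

No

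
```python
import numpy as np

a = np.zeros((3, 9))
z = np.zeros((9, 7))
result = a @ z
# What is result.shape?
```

(3, 7)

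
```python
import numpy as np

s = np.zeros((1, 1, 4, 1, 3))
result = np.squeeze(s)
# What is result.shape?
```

(4, 3)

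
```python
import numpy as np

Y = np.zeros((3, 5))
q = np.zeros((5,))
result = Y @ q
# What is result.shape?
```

(3,)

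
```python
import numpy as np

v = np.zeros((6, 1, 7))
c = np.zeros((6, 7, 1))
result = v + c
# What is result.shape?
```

(6, 7, 7)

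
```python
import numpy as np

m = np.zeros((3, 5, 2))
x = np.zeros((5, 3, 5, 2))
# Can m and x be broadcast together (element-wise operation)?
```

Yes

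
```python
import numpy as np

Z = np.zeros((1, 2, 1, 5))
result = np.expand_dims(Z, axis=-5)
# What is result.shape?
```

(1, 1, 2, 1, 5)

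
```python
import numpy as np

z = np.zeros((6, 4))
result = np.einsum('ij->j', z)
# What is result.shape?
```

(4,)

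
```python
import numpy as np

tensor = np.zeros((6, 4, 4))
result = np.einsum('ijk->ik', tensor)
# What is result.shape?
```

(6, 4)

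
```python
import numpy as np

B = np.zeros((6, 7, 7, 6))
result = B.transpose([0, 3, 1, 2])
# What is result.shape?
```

(6, 6, 7, 7)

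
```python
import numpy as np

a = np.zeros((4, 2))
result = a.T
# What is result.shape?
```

(2, 4)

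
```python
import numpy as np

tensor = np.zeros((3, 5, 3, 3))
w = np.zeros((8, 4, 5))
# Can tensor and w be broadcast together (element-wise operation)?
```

No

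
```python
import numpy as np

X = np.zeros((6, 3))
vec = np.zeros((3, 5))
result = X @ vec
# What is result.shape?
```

(6, 5)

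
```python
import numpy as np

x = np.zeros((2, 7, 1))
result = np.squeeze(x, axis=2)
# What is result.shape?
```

(2, 7)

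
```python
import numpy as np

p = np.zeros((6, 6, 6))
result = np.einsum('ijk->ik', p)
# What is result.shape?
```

(6, 6)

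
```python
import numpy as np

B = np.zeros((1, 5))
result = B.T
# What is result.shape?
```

(5, 1)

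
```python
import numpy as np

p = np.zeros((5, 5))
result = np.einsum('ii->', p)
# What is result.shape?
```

()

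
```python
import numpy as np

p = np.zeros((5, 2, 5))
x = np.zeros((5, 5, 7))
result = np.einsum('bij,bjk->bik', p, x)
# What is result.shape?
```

(5, 2, 7)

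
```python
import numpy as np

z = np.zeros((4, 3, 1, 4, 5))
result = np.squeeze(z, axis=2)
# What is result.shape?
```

(4, 3, 4, 5)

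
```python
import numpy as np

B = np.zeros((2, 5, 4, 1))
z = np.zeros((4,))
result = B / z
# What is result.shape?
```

(2, 5, 4, 4)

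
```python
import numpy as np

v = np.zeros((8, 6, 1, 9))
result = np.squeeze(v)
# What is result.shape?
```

(8, 6, 9)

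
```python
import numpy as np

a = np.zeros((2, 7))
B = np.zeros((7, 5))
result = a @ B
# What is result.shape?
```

(2, 5)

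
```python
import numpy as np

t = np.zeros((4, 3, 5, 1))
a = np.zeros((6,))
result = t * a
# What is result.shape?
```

(4, 3, 5, 6)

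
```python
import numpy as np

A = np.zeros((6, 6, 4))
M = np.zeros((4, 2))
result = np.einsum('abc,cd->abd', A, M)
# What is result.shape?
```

(6, 6, 2)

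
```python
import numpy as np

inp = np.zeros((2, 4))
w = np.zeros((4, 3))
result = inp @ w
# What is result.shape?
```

(2, 3)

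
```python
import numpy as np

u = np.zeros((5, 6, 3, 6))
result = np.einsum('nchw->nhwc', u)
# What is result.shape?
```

(5, 3, 6, 6)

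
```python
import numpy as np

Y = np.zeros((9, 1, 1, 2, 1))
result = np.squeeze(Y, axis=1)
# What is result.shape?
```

(9, 1, 2, 1)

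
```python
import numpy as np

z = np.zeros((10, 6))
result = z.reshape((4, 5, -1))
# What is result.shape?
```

(4, 5, 3)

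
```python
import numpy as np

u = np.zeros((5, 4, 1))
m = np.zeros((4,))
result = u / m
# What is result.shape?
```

(5, 4, 4)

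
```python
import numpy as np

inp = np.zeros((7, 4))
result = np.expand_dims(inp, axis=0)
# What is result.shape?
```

(1, 7, 4)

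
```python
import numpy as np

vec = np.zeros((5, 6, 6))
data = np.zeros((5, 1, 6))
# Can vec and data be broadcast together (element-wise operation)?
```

Yes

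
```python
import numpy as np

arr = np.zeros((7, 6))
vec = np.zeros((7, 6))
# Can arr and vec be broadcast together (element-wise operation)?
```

Yes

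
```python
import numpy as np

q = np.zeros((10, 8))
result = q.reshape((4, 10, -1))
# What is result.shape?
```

(4, 10, 2)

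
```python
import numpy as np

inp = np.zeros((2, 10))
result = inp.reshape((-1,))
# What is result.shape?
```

(20,)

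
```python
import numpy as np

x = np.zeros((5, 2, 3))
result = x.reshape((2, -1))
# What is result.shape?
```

(2, 15)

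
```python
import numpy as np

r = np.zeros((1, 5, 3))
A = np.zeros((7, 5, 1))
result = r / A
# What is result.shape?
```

(7, 5, 3)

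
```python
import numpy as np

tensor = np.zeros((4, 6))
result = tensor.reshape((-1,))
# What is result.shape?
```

(24,)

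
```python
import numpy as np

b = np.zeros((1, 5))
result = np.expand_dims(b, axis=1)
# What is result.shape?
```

(1, 1, 5)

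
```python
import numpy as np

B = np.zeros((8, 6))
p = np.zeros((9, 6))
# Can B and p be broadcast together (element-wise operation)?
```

No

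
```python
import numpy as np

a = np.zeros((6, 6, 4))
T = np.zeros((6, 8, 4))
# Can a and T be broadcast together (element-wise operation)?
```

No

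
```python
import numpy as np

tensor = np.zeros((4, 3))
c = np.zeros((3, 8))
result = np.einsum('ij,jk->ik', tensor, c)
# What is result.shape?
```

(4, 8)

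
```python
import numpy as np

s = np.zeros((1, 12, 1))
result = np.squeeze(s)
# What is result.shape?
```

(12,)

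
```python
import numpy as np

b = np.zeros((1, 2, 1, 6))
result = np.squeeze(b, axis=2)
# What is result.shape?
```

(1, 2, 6)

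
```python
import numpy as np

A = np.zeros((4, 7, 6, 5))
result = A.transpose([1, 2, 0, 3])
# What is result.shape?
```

(7, 6, 4, 5)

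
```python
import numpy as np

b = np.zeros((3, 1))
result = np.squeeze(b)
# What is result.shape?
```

(3,)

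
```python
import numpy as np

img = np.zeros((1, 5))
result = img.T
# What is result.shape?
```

(5, 1)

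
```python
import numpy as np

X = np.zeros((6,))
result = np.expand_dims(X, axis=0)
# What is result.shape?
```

(1, 6)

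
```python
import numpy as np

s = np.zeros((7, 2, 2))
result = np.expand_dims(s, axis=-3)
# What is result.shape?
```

(7, 1, 2, 2)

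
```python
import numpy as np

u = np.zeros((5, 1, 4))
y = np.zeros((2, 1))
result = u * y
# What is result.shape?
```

(5, 2, 4)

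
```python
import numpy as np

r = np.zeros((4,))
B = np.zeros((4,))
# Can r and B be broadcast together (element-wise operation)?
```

Yes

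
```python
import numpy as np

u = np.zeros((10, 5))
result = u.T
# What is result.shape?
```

(5, 10)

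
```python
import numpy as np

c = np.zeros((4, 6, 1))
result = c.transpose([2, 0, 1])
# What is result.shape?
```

(1, 4, 6)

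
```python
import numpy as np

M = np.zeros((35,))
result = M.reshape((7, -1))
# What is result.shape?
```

(7, 5)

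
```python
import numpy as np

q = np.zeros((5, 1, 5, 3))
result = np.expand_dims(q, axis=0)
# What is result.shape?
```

(1, 5, 1, 5, 3)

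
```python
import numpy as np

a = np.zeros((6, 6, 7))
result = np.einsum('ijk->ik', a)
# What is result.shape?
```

(6, 7)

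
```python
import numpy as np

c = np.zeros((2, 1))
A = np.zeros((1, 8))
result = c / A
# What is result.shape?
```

(2, 8)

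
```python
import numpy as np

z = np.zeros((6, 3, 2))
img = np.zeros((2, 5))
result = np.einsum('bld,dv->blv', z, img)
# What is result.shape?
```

(6, 3, 5)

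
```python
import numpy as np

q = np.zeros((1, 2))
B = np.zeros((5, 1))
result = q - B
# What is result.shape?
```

(5, 2)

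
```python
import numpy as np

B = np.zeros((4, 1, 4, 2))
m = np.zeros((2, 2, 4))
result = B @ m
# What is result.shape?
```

(4, 2, 4, 4)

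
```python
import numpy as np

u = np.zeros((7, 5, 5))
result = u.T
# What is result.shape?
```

(5, 5, 7)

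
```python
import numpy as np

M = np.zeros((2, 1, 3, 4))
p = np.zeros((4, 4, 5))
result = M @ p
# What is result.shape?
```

(2, 4, 3, 5)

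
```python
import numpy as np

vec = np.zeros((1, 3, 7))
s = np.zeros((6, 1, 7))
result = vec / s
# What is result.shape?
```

(6, 3, 7)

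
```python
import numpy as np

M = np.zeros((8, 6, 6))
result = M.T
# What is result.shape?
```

(6, 6, 8)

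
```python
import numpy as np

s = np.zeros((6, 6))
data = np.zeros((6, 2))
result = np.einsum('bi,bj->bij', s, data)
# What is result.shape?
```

(6, 6, 2)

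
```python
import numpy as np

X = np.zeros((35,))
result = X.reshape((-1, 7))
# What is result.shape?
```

(5, 7)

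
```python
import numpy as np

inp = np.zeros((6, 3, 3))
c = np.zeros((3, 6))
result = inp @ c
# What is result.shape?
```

(6, 3, 6)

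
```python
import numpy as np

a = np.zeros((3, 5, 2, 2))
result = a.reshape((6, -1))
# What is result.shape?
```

(6, 10)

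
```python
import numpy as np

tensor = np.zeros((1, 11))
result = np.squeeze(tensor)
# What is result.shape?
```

(11,)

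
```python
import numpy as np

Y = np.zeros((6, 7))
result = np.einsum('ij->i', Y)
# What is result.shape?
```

(6,)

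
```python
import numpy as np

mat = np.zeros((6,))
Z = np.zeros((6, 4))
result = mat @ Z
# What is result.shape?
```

(4,)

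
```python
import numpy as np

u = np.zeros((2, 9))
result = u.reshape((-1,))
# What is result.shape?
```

(18,)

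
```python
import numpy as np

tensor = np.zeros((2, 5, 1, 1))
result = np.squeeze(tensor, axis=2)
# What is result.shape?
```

(2, 5, 1)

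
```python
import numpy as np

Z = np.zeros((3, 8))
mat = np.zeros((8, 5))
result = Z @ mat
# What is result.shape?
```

(3, 5)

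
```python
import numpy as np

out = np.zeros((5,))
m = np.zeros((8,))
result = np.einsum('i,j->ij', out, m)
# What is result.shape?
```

(5, 8)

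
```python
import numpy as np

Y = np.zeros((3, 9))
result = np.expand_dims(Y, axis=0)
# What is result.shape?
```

(1, 3, 9)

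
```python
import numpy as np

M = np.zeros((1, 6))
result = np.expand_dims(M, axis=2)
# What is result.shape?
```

(1, 6, 1)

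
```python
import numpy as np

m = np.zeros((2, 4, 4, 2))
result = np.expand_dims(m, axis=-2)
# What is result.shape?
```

(2, 4, 4, 1, 2)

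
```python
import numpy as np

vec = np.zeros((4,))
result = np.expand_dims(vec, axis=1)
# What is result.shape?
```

(4, 1)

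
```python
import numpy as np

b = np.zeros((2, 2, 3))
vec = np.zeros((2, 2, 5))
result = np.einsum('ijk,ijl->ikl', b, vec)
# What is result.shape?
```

(2, 3, 5)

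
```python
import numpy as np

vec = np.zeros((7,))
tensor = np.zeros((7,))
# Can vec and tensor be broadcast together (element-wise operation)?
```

Yes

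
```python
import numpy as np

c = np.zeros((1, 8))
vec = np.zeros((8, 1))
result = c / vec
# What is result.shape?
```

(8, 8)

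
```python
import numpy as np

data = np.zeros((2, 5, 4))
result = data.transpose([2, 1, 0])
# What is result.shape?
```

(4, 5, 2)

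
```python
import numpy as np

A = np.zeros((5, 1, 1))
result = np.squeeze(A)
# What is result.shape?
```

(5,)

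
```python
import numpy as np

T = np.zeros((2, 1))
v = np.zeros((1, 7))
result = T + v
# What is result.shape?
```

(2, 7)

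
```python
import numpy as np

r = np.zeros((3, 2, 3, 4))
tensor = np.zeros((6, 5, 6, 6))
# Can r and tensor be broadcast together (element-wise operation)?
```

No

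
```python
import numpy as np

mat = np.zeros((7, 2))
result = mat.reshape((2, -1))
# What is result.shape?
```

(2, 7)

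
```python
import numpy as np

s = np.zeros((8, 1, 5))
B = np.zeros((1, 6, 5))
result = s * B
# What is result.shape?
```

(8, 6, 5)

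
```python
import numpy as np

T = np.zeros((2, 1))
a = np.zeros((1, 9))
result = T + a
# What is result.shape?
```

(2, 9)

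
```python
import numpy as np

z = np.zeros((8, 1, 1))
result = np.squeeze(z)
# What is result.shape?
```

(8,)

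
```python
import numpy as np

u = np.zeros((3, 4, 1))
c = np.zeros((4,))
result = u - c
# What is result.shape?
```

(3, 4, 4)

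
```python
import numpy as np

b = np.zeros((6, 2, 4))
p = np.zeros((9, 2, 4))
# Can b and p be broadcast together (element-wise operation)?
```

No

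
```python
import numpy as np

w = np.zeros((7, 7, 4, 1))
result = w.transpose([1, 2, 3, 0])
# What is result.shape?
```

(7, 4, 1, 7)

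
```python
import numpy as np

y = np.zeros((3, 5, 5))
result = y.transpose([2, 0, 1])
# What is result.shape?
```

(5, 3, 5)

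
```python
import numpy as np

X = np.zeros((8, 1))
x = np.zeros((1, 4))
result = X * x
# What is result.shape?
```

(8, 4)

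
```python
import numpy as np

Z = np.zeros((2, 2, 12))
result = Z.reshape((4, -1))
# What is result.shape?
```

(4, 12)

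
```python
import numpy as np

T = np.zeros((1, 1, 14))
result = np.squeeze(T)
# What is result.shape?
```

(14,)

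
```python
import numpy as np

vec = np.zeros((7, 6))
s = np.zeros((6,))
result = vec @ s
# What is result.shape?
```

(7,)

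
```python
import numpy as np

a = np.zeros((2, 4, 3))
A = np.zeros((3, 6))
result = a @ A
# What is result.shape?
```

(2, 4, 6)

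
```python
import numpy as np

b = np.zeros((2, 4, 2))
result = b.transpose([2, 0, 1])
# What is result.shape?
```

(2, 2, 4)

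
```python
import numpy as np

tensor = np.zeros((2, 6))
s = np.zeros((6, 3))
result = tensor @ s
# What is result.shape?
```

(2, 3)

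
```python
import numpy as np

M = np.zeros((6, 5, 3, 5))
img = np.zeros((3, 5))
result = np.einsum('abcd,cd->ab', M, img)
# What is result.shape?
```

(6, 5)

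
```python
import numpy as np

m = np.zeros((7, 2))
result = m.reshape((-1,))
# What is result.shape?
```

(14,)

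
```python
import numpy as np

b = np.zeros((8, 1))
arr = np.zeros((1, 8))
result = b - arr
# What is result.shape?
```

(8, 8)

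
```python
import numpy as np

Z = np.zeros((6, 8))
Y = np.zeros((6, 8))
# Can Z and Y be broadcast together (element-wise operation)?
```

Yes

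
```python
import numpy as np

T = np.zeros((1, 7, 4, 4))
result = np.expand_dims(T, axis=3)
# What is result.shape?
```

(1, 7, 4, 1, 4)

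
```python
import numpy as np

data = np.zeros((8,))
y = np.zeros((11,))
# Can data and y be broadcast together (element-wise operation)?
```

No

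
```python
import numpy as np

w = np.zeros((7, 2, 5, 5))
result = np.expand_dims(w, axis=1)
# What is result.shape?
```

(7, 1, 2, 5, 5)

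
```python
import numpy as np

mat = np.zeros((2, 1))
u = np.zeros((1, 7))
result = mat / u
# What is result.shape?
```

(2, 7)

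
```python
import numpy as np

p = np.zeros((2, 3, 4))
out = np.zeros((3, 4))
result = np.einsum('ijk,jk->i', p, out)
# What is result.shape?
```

(2,)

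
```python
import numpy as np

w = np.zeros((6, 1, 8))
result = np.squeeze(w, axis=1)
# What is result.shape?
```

(6, 8)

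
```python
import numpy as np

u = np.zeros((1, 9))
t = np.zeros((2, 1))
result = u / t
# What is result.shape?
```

(2, 9)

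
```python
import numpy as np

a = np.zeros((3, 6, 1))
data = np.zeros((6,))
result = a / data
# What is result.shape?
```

(3, 6, 6)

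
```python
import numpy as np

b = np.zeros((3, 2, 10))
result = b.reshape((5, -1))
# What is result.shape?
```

(5, 12)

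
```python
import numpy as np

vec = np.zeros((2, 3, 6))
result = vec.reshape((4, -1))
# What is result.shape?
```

(4, 9)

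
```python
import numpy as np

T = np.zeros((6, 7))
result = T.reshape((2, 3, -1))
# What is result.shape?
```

(2, 3, 7)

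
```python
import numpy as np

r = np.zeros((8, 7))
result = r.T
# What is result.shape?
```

(7, 8)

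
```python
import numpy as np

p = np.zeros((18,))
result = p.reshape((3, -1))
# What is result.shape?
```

(3, 6)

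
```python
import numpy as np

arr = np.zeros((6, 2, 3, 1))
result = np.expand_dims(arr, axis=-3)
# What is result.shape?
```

(6, 2, 1, 3, 1)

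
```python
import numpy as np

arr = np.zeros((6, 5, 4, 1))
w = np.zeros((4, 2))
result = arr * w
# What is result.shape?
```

(6, 5, 4, 2)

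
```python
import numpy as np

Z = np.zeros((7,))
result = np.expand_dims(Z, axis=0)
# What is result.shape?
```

(1, 7)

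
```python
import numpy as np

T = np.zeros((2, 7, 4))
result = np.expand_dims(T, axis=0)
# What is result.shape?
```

(1, 2, 7, 4)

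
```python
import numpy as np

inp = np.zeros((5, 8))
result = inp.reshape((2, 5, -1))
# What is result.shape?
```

(2, 5, 4)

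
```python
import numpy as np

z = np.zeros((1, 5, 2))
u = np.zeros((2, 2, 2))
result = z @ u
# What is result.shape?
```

(2, 5, 2)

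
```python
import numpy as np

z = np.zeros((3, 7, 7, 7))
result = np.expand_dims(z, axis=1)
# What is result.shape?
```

(3, 1, 7, 7, 7)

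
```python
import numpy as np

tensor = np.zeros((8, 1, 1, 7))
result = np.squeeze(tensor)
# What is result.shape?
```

(8, 7)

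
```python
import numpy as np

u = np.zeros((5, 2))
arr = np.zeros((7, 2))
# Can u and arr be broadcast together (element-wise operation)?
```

No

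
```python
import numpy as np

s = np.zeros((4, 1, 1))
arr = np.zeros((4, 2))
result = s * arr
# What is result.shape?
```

(4, 4, 2)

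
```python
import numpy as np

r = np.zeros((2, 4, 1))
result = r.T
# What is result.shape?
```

(1, 4, 2)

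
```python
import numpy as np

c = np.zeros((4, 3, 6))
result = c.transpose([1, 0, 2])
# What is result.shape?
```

(3, 4, 6)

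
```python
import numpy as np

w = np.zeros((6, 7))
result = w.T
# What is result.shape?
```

(7, 6)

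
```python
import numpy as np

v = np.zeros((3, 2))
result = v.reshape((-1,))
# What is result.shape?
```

(6,)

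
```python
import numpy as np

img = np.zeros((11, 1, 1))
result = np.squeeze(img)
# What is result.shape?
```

(11,)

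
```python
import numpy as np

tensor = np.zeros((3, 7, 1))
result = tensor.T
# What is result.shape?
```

(1, 7, 3)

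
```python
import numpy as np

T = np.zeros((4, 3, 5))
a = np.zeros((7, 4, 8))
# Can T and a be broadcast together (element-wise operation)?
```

No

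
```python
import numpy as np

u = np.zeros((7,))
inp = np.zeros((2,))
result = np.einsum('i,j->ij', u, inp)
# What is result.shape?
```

(7, 2)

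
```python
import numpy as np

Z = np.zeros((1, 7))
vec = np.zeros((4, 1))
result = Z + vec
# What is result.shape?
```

(4, 7)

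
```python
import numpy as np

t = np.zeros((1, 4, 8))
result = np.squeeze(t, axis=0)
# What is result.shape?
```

(4, 8)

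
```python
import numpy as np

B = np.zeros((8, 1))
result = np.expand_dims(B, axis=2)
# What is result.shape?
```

(8, 1, 1)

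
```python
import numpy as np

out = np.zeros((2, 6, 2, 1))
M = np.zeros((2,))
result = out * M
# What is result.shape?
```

(2, 6, 2, 2)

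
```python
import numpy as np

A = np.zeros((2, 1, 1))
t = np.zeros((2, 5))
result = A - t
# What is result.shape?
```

(2, 2, 5)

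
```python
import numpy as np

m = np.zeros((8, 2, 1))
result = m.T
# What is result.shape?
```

(1, 2, 8)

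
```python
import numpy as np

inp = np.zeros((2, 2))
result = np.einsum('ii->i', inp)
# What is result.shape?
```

(2,)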